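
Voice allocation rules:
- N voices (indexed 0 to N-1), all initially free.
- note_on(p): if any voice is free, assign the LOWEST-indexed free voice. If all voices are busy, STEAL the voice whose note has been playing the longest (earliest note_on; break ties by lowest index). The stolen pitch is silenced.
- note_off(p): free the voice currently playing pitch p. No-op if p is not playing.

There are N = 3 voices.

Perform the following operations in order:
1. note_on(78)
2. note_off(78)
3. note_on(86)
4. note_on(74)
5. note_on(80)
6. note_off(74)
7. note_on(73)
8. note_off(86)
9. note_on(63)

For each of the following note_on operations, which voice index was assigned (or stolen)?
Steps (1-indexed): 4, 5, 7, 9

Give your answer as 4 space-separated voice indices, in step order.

Answer: 1 2 1 0

Derivation:
Op 1: note_on(78): voice 0 is free -> assigned | voices=[78 - -]
Op 2: note_off(78): free voice 0 | voices=[- - -]
Op 3: note_on(86): voice 0 is free -> assigned | voices=[86 - -]
Op 4: note_on(74): voice 1 is free -> assigned | voices=[86 74 -]
Op 5: note_on(80): voice 2 is free -> assigned | voices=[86 74 80]
Op 6: note_off(74): free voice 1 | voices=[86 - 80]
Op 7: note_on(73): voice 1 is free -> assigned | voices=[86 73 80]
Op 8: note_off(86): free voice 0 | voices=[- 73 80]
Op 9: note_on(63): voice 0 is free -> assigned | voices=[63 73 80]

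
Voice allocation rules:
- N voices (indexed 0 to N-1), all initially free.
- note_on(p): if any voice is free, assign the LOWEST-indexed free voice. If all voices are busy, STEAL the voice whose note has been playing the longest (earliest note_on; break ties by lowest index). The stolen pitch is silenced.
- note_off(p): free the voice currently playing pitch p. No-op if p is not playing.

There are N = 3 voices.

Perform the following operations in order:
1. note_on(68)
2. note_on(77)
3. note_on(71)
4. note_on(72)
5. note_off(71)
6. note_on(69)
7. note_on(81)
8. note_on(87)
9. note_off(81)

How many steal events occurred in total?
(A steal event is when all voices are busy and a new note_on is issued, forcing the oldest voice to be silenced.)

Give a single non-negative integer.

Op 1: note_on(68): voice 0 is free -> assigned | voices=[68 - -]
Op 2: note_on(77): voice 1 is free -> assigned | voices=[68 77 -]
Op 3: note_on(71): voice 2 is free -> assigned | voices=[68 77 71]
Op 4: note_on(72): all voices busy, STEAL voice 0 (pitch 68, oldest) -> assign | voices=[72 77 71]
Op 5: note_off(71): free voice 2 | voices=[72 77 -]
Op 6: note_on(69): voice 2 is free -> assigned | voices=[72 77 69]
Op 7: note_on(81): all voices busy, STEAL voice 1 (pitch 77, oldest) -> assign | voices=[72 81 69]
Op 8: note_on(87): all voices busy, STEAL voice 0 (pitch 72, oldest) -> assign | voices=[87 81 69]
Op 9: note_off(81): free voice 1 | voices=[87 - 69]

Answer: 3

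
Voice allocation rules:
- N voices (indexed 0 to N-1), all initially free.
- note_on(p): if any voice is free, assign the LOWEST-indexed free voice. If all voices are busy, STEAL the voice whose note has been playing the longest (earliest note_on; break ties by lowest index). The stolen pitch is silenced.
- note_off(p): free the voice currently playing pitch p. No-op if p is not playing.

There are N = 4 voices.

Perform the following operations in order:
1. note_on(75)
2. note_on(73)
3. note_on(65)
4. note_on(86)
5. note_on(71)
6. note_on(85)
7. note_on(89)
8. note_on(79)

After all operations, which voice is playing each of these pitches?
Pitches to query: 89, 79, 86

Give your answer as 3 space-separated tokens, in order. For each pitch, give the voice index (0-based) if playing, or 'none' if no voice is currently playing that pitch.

Op 1: note_on(75): voice 0 is free -> assigned | voices=[75 - - -]
Op 2: note_on(73): voice 1 is free -> assigned | voices=[75 73 - -]
Op 3: note_on(65): voice 2 is free -> assigned | voices=[75 73 65 -]
Op 4: note_on(86): voice 3 is free -> assigned | voices=[75 73 65 86]
Op 5: note_on(71): all voices busy, STEAL voice 0 (pitch 75, oldest) -> assign | voices=[71 73 65 86]
Op 6: note_on(85): all voices busy, STEAL voice 1 (pitch 73, oldest) -> assign | voices=[71 85 65 86]
Op 7: note_on(89): all voices busy, STEAL voice 2 (pitch 65, oldest) -> assign | voices=[71 85 89 86]
Op 8: note_on(79): all voices busy, STEAL voice 3 (pitch 86, oldest) -> assign | voices=[71 85 89 79]

Answer: 2 3 none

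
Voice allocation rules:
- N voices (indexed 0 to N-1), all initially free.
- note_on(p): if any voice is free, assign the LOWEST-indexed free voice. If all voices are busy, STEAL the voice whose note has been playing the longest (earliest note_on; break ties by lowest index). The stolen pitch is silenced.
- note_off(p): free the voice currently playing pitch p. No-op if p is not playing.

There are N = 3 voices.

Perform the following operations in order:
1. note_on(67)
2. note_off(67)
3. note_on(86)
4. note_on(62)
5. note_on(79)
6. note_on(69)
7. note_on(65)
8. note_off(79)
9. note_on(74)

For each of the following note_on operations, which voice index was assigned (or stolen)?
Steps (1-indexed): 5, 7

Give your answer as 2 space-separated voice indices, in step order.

Op 1: note_on(67): voice 0 is free -> assigned | voices=[67 - -]
Op 2: note_off(67): free voice 0 | voices=[- - -]
Op 3: note_on(86): voice 0 is free -> assigned | voices=[86 - -]
Op 4: note_on(62): voice 1 is free -> assigned | voices=[86 62 -]
Op 5: note_on(79): voice 2 is free -> assigned | voices=[86 62 79]
Op 6: note_on(69): all voices busy, STEAL voice 0 (pitch 86, oldest) -> assign | voices=[69 62 79]
Op 7: note_on(65): all voices busy, STEAL voice 1 (pitch 62, oldest) -> assign | voices=[69 65 79]
Op 8: note_off(79): free voice 2 | voices=[69 65 -]
Op 9: note_on(74): voice 2 is free -> assigned | voices=[69 65 74]

Answer: 2 1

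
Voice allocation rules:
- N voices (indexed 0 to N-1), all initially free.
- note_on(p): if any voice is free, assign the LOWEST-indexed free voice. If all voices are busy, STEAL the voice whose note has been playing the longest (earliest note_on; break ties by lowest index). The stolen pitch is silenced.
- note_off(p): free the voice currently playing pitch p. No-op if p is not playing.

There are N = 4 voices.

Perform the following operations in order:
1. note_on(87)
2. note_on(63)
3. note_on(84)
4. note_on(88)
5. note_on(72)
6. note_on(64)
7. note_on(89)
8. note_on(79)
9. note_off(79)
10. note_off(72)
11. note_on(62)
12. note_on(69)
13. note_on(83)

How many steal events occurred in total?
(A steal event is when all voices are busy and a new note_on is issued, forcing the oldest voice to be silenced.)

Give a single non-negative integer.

Op 1: note_on(87): voice 0 is free -> assigned | voices=[87 - - -]
Op 2: note_on(63): voice 1 is free -> assigned | voices=[87 63 - -]
Op 3: note_on(84): voice 2 is free -> assigned | voices=[87 63 84 -]
Op 4: note_on(88): voice 3 is free -> assigned | voices=[87 63 84 88]
Op 5: note_on(72): all voices busy, STEAL voice 0 (pitch 87, oldest) -> assign | voices=[72 63 84 88]
Op 6: note_on(64): all voices busy, STEAL voice 1 (pitch 63, oldest) -> assign | voices=[72 64 84 88]
Op 7: note_on(89): all voices busy, STEAL voice 2 (pitch 84, oldest) -> assign | voices=[72 64 89 88]
Op 8: note_on(79): all voices busy, STEAL voice 3 (pitch 88, oldest) -> assign | voices=[72 64 89 79]
Op 9: note_off(79): free voice 3 | voices=[72 64 89 -]
Op 10: note_off(72): free voice 0 | voices=[- 64 89 -]
Op 11: note_on(62): voice 0 is free -> assigned | voices=[62 64 89 -]
Op 12: note_on(69): voice 3 is free -> assigned | voices=[62 64 89 69]
Op 13: note_on(83): all voices busy, STEAL voice 1 (pitch 64, oldest) -> assign | voices=[62 83 89 69]

Answer: 5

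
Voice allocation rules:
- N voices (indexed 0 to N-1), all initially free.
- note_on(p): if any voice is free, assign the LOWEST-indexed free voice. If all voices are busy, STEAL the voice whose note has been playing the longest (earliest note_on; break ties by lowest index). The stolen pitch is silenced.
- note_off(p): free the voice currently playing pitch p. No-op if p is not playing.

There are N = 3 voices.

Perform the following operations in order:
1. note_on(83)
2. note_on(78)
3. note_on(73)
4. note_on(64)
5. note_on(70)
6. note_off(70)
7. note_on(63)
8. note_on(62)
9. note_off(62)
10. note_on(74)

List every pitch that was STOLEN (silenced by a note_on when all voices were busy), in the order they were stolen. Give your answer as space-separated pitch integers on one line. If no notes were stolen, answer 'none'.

Op 1: note_on(83): voice 0 is free -> assigned | voices=[83 - -]
Op 2: note_on(78): voice 1 is free -> assigned | voices=[83 78 -]
Op 3: note_on(73): voice 2 is free -> assigned | voices=[83 78 73]
Op 4: note_on(64): all voices busy, STEAL voice 0 (pitch 83, oldest) -> assign | voices=[64 78 73]
Op 5: note_on(70): all voices busy, STEAL voice 1 (pitch 78, oldest) -> assign | voices=[64 70 73]
Op 6: note_off(70): free voice 1 | voices=[64 - 73]
Op 7: note_on(63): voice 1 is free -> assigned | voices=[64 63 73]
Op 8: note_on(62): all voices busy, STEAL voice 2 (pitch 73, oldest) -> assign | voices=[64 63 62]
Op 9: note_off(62): free voice 2 | voices=[64 63 -]
Op 10: note_on(74): voice 2 is free -> assigned | voices=[64 63 74]

Answer: 83 78 73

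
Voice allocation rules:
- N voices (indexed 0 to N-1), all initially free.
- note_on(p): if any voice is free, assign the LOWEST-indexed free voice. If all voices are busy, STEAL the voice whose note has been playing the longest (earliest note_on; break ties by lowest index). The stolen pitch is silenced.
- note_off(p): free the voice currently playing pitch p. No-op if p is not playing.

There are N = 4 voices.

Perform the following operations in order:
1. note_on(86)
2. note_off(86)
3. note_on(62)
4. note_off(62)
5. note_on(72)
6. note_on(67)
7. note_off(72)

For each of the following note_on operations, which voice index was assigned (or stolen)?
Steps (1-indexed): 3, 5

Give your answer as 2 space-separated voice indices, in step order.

Op 1: note_on(86): voice 0 is free -> assigned | voices=[86 - - -]
Op 2: note_off(86): free voice 0 | voices=[- - - -]
Op 3: note_on(62): voice 0 is free -> assigned | voices=[62 - - -]
Op 4: note_off(62): free voice 0 | voices=[- - - -]
Op 5: note_on(72): voice 0 is free -> assigned | voices=[72 - - -]
Op 6: note_on(67): voice 1 is free -> assigned | voices=[72 67 - -]
Op 7: note_off(72): free voice 0 | voices=[- 67 - -]

Answer: 0 0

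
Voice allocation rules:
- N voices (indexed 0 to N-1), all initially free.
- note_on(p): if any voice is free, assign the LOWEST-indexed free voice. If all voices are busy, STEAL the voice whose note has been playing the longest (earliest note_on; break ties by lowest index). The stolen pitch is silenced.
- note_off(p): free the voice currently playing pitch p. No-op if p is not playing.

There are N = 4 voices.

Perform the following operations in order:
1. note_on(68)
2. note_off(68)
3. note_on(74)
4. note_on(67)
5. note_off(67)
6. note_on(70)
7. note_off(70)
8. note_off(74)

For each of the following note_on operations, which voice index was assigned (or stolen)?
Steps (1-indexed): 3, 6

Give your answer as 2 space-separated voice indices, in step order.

Answer: 0 1

Derivation:
Op 1: note_on(68): voice 0 is free -> assigned | voices=[68 - - -]
Op 2: note_off(68): free voice 0 | voices=[- - - -]
Op 3: note_on(74): voice 0 is free -> assigned | voices=[74 - - -]
Op 4: note_on(67): voice 1 is free -> assigned | voices=[74 67 - -]
Op 5: note_off(67): free voice 1 | voices=[74 - - -]
Op 6: note_on(70): voice 1 is free -> assigned | voices=[74 70 - -]
Op 7: note_off(70): free voice 1 | voices=[74 - - -]
Op 8: note_off(74): free voice 0 | voices=[- - - -]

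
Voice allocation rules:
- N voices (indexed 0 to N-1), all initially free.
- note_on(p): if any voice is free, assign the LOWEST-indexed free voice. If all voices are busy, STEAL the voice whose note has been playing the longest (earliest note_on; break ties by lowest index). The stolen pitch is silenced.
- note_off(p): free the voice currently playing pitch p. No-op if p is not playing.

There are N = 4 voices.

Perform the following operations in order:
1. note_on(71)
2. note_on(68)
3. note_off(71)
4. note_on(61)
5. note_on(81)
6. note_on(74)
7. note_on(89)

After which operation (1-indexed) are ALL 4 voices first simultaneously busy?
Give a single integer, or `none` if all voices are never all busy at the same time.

Answer: 6

Derivation:
Op 1: note_on(71): voice 0 is free -> assigned | voices=[71 - - -]
Op 2: note_on(68): voice 1 is free -> assigned | voices=[71 68 - -]
Op 3: note_off(71): free voice 0 | voices=[- 68 - -]
Op 4: note_on(61): voice 0 is free -> assigned | voices=[61 68 - -]
Op 5: note_on(81): voice 2 is free -> assigned | voices=[61 68 81 -]
Op 6: note_on(74): voice 3 is free -> assigned | voices=[61 68 81 74]
Op 7: note_on(89): all voices busy, STEAL voice 1 (pitch 68, oldest) -> assign | voices=[61 89 81 74]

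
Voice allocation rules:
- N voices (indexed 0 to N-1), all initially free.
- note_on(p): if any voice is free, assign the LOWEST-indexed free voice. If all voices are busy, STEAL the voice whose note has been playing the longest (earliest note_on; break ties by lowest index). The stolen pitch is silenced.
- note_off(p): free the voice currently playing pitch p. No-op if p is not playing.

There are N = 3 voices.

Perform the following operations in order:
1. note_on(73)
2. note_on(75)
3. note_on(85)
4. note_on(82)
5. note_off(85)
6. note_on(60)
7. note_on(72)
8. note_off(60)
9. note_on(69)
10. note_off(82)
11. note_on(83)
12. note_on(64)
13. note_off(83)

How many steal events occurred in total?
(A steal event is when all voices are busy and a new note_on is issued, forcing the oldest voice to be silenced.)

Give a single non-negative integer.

Op 1: note_on(73): voice 0 is free -> assigned | voices=[73 - -]
Op 2: note_on(75): voice 1 is free -> assigned | voices=[73 75 -]
Op 3: note_on(85): voice 2 is free -> assigned | voices=[73 75 85]
Op 4: note_on(82): all voices busy, STEAL voice 0 (pitch 73, oldest) -> assign | voices=[82 75 85]
Op 5: note_off(85): free voice 2 | voices=[82 75 -]
Op 6: note_on(60): voice 2 is free -> assigned | voices=[82 75 60]
Op 7: note_on(72): all voices busy, STEAL voice 1 (pitch 75, oldest) -> assign | voices=[82 72 60]
Op 8: note_off(60): free voice 2 | voices=[82 72 -]
Op 9: note_on(69): voice 2 is free -> assigned | voices=[82 72 69]
Op 10: note_off(82): free voice 0 | voices=[- 72 69]
Op 11: note_on(83): voice 0 is free -> assigned | voices=[83 72 69]
Op 12: note_on(64): all voices busy, STEAL voice 1 (pitch 72, oldest) -> assign | voices=[83 64 69]
Op 13: note_off(83): free voice 0 | voices=[- 64 69]

Answer: 3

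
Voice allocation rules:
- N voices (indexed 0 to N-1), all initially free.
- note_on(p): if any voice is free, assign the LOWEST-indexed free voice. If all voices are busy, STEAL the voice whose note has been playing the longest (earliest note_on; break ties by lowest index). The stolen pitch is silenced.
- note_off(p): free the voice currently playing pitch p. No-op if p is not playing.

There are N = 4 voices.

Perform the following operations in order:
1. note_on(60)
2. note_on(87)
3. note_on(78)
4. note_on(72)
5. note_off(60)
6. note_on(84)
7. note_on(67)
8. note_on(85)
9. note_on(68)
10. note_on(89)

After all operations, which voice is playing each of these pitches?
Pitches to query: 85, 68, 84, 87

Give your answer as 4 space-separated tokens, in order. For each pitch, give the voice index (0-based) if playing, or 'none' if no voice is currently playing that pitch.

Answer: 2 3 none none

Derivation:
Op 1: note_on(60): voice 0 is free -> assigned | voices=[60 - - -]
Op 2: note_on(87): voice 1 is free -> assigned | voices=[60 87 - -]
Op 3: note_on(78): voice 2 is free -> assigned | voices=[60 87 78 -]
Op 4: note_on(72): voice 3 is free -> assigned | voices=[60 87 78 72]
Op 5: note_off(60): free voice 0 | voices=[- 87 78 72]
Op 6: note_on(84): voice 0 is free -> assigned | voices=[84 87 78 72]
Op 7: note_on(67): all voices busy, STEAL voice 1 (pitch 87, oldest) -> assign | voices=[84 67 78 72]
Op 8: note_on(85): all voices busy, STEAL voice 2 (pitch 78, oldest) -> assign | voices=[84 67 85 72]
Op 9: note_on(68): all voices busy, STEAL voice 3 (pitch 72, oldest) -> assign | voices=[84 67 85 68]
Op 10: note_on(89): all voices busy, STEAL voice 0 (pitch 84, oldest) -> assign | voices=[89 67 85 68]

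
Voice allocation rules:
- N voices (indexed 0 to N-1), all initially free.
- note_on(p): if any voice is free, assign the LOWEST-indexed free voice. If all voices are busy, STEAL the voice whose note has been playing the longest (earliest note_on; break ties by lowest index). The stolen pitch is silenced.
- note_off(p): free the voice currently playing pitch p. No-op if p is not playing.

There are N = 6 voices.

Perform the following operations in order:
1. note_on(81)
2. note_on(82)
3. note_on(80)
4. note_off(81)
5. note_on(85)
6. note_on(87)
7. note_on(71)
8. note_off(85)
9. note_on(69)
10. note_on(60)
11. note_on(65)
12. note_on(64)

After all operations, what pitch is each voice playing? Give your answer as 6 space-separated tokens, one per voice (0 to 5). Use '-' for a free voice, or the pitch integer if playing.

Op 1: note_on(81): voice 0 is free -> assigned | voices=[81 - - - - -]
Op 2: note_on(82): voice 1 is free -> assigned | voices=[81 82 - - - -]
Op 3: note_on(80): voice 2 is free -> assigned | voices=[81 82 80 - - -]
Op 4: note_off(81): free voice 0 | voices=[- 82 80 - - -]
Op 5: note_on(85): voice 0 is free -> assigned | voices=[85 82 80 - - -]
Op 6: note_on(87): voice 3 is free -> assigned | voices=[85 82 80 87 - -]
Op 7: note_on(71): voice 4 is free -> assigned | voices=[85 82 80 87 71 -]
Op 8: note_off(85): free voice 0 | voices=[- 82 80 87 71 -]
Op 9: note_on(69): voice 0 is free -> assigned | voices=[69 82 80 87 71 -]
Op 10: note_on(60): voice 5 is free -> assigned | voices=[69 82 80 87 71 60]
Op 11: note_on(65): all voices busy, STEAL voice 1 (pitch 82, oldest) -> assign | voices=[69 65 80 87 71 60]
Op 12: note_on(64): all voices busy, STEAL voice 2 (pitch 80, oldest) -> assign | voices=[69 65 64 87 71 60]

Answer: 69 65 64 87 71 60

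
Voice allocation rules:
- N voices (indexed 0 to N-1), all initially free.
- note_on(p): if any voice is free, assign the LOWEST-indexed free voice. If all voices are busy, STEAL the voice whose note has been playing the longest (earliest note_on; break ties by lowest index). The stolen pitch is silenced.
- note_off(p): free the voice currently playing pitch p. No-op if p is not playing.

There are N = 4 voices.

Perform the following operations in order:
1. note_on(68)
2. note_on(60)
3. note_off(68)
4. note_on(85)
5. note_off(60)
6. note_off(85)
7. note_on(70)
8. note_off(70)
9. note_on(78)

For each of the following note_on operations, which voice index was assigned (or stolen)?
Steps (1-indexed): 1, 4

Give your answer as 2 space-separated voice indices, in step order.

Op 1: note_on(68): voice 0 is free -> assigned | voices=[68 - - -]
Op 2: note_on(60): voice 1 is free -> assigned | voices=[68 60 - -]
Op 3: note_off(68): free voice 0 | voices=[- 60 - -]
Op 4: note_on(85): voice 0 is free -> assigned | voices=[85 60 - -]
Op 5: note_off(60): free voice 1 | voices=[85 - - -]
Op 6: note_off(85): free voice 0 | voices=[- - - -]
Op 7: note_on(70): voice 0 is free -> assigned | voices=[70 - - -]
Op 8: note_off(70): free voice 0 | voices=[- - - -]
Op 9: note_on(78): voice 0 is free -> assigned | voices=[78 - - -]

Answer: 0 0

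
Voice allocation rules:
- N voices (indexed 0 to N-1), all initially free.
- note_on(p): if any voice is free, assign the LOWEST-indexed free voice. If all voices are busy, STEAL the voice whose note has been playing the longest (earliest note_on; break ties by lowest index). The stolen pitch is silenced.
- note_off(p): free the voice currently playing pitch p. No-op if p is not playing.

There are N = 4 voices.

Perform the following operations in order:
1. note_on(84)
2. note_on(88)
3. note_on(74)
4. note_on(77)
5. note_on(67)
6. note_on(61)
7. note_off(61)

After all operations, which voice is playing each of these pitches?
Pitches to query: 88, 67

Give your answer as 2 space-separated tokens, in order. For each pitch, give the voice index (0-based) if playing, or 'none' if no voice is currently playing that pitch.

Op 1: note_on(84): voice 0 is free -> assigned | voices=[84 - - -]
Op 2: note_on(88): voice 1 is free -> assigned | voices=[84 88 - -]
Op 3: note_on(74): voice 2 is free -> assigned | voices=[84 88 74 -]
Op 4: note_on(77): voice 3 is free -> assigned | voices=[84 88 74 77]
Op 5: note_on(67): all voices busy, STEAL voice 0 (pitch 84, oldest) -> assign | voices=[67 88 74 77]
Op 6: note_on(61): all voices busy, STEAL voice 1 (pitch 88, oldest) -> assign | voices=[67 61 74 77]
Op 7: note_off(61): free voice 1 | voices=[67 - 74 77]

Answer: none 0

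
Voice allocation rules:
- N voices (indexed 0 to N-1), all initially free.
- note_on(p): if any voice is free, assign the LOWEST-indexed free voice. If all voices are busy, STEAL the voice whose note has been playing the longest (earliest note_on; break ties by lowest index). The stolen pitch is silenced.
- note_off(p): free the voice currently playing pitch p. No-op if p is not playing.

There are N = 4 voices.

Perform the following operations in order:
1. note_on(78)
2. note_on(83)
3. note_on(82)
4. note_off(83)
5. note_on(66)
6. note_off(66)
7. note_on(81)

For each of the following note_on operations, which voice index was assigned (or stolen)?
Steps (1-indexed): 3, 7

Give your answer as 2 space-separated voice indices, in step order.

Answer: 2 1

Derivation:
Op 1: note_on(78): voice 0 is free -> assigned | voices=[78 - - -]
Op 2: note_on(83): voice 1 is free -> assigned | voices=[78 83 - -]
Op 3: note_on(82): voice 2 is free -> assigned | voices=[78 83 82 -]
Op 4: note_off(83): free voice 1 | voices=[78 - 82 -]
Op 5: note_on(66): voice 1 is free -> assigned | voices=[78 66 82 -]
Op 6: note_off(66): free voice 1 | voices=[78 - 82 -]
Op 7: note_on(81): voice 1 is free -> assigned | voices=[78 81 82 -]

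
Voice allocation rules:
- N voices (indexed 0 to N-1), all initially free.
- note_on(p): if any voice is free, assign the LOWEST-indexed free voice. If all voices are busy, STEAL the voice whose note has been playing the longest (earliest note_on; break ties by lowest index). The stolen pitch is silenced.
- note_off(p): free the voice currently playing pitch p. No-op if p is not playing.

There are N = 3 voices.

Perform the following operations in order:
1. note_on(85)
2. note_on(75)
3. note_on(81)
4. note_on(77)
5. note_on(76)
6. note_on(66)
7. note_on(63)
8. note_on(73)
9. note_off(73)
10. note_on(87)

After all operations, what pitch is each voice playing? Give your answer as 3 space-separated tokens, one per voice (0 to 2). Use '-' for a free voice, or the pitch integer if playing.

Answer: 63 87 66

Derivation:
Op 1: note_on(85): voice 0 is free -> assigned | voices=[85 - -]
Op 2: note_on(75): voice 1 is free -> assigned | voices=[85 75 -]
Op 3: note_on(81): voice 2 is free -> assigned | voices=[85 75 81]
Op 4: note_on(77): all voices busy, STEAL voice 0 (pitch 85, oldest) -> assign | voices=[77 75 81]
Op 5: note_on(76): all voices busy, STEAL voice 1 (pitch 75, oldest) -> assign | voices=[77 76 81]
Op 6: note_on(66): all voices busy, STEAL voice 2 (pitch 81, oldest) -> assign | voices=[77 76 66]
Op 7: note_on(63): all voices busy, STEAL voice 0 (pitch 77, oldest) -> assign | voices=[63 76 66]
Op 8: note_on(73): all voices busy, STEAL voice 1 (pitch 76, oldest) -> assign | voices=[63 73 66]
Op 9: note_off(73): free voice 1 | voices=[63 - 66]
Op 10: note_on(87): voice 1 is free -> assigned | voices=[63 87 66]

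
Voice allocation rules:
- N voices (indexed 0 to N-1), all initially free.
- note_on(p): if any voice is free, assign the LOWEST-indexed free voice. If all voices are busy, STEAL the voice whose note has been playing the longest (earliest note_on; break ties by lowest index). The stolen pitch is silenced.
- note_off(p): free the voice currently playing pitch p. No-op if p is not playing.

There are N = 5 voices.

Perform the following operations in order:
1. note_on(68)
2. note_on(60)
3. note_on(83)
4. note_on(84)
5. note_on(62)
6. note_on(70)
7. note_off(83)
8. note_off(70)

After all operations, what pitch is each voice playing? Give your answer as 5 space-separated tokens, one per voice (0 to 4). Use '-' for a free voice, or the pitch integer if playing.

Answer: - 60 - 84 62

Derivation:
Op 1: note_on(68): voice 0 is free -> assigned | voices=[68 - - - -]
Op 2: note_on(60): voice 1 is free -> assigned | voices=[68 60 - - -]
Op 3: note_on(83): voice 2 is free -> assigned | voices=[68 60 83 - -]
Op 4: note_on(84): voice 3 is free -> assigned | voices=[68 60 83 84 -]
Op 5: note_on(62): voice 4 is free -> assigned | voices=[68 60 83 84 62]
Op 6: note_on(70): all voices busy, STEAL voice 0 (pitch 68, oldest) -> assign | voices=[70 60 83 84 62]
Op 7: note_off(83): free voice 2 | voices=[70 60 - 84 62]
Op 8: note_off(70): free voice 0 | voices=[- 60 - 84 62]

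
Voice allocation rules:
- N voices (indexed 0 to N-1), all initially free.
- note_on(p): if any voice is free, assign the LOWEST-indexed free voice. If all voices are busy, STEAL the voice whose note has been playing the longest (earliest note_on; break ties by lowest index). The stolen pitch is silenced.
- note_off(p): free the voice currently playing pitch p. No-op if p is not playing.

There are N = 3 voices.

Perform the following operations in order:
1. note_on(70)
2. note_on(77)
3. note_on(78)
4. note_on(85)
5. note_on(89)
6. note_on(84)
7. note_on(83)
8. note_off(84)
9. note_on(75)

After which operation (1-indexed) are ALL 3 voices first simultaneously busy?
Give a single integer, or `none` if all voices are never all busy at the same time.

Op 1: note_on(70): voice 0 is free -> assigned | voices=[70 - -]
Op 2: note_on(77): voice 1 is free -> assigned | voices=[70 77 -]
Op 3: note_on(78): voice 2 is free -> assigned | voices=[70 77 78]
Op 4: note_on(85): all voices busy, STEAL voice 0 (pitch 70, oldest) -> assign | voices=[85 77 78]
Op 5: note_on(89): all voices busy, STEAL voice 1 (pitch 77, oldest) -> assign | voices=[85 89 78]
Op 6: note_on(84): all voices busy, STEAL voice 2 (pitch 78, oldest) -> assign | voices=[85 89 84]
Op 7: note_on(83): all voices busy, STEAL voice 0 (pitch 85, oldest) -> assign | voices=[83 89 84]
Op 8: note_off(84): free voice 2 | voices=[83 89 -]
Op 9: note_on(75): voice 2 is free -> assigned | voices=[83 89 75]

Answer: 3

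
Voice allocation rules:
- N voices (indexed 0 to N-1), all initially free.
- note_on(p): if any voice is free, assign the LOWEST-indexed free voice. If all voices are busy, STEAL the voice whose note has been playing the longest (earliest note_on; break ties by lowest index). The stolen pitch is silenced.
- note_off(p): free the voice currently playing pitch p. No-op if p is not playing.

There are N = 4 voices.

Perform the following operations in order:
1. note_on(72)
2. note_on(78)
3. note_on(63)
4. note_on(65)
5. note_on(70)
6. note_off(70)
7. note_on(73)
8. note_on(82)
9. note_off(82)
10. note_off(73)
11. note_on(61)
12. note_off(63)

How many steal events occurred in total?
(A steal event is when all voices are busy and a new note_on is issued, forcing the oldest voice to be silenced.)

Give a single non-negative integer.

Answer: 2

Derivation:
Op 1: note_on(72): voice 0 is free -> assigned | voices=[72 - - -]
Op 2: note_on(78): voice 1 is free -> assigned | voices=[72 78 - -]
Op 3: note_on(63): voice 2 is free -> assigned | voices=[72 78 63 -]
Op 4: note_on(65): voice 3 is free -> assigned | voices=[72 78 63 65]
Op 5: note_on(70): all voices busy, STEAL voice 0 (pitch 72, oldest) -> assign | voices=[70 78 63 65]
Op 6: note_off(70): free voice 0 | voices=[- 78 63 65]
Op 7: note_on(73): voice 0 is free -> assigned | voices=[73 78 63 65]
Op 8: note_on(82): all voices busy, STEAL voice 1 (pitch 78, oldest) -> assign | voices=[73 82 63 65]
Op 9: note_off(82): free voice 1 | voices=[73 - 63 65]
Op 10: note_off(73): free voice 0 | voices=[- - 63 65]
Op 11: note_on(61): voice 0 is free -> assigned | voices=[61 - 63 65]
Op 12: note_off(63): free voice 2 | voices=[61 - - 65]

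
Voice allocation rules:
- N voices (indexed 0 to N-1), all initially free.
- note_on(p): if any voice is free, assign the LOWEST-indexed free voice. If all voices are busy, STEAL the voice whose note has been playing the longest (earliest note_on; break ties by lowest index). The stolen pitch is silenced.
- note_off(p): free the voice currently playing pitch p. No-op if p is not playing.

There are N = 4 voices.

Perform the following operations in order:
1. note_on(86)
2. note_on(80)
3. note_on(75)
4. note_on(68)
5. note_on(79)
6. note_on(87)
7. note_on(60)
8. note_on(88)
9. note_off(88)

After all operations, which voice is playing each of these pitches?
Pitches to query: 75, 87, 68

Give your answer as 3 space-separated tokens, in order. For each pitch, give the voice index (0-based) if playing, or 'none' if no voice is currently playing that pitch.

Answer: none 1 none

Derivation:
Op 1: note_on(86): voice 0 is free -> assigned | voices=[86 - - -]
Op 2: note_on(80): voice 1 is free -> assigned | voices=[86 80 - -]
Op 3: note_on(75): voice 2 is free -> assigned | voices=[86 80 75 -]
Op 4: note_on(68): voice 3 is free -> assigned | voices=[86 80 75 68]
Op 5: note_on(79): all voices busy, STEAL voice 0 (pitch 86, oldest) -> assign | voices=[79 80 75 68]
Op 6: note_on(87): all voices busy, STEAL voice 1 (pitch 80, oldest) -> assign | voices=[79 87 75 68]
Op 7: note_on(60): all voices busy, STEAL voice 2 (pitch 75, oldest) -> assign | voices=[79 87 60 68]
Op 8: note_on(88): all voices busy, STEAL voice 3 (pitch 68, oldest) -> assign | voices=[79 87 60 88]
Op 9: note_off(88): free voice 3 | voices=[79 87 60 -]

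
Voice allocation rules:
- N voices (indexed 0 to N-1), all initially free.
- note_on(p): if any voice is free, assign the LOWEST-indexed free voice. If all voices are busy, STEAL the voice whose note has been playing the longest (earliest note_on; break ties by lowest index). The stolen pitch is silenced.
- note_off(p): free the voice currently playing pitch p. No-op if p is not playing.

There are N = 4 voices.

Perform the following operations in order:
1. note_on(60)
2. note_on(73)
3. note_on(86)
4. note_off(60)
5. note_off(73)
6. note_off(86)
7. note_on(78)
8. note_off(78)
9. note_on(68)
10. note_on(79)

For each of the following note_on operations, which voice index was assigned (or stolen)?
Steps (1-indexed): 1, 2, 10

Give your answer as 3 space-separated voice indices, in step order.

Answer: 0 1 1

Derivation:
Op 1: note_on(60): voice 0 is free -> assigned | voices=[60 - - -]
Op 2: note_on(73): voice 1 is free -> assigned | voices=[60 73 - -]
Op 3: note_on(86): voice 2 is free -> assigned | voices=[60 73 86 -]
Op 4: note_off(60): free voice 0 | voices=[- 73 86 -]
Op 5: note_off(73): free voice 1 | voices=[- - 86 -]
Op 6: note_off(86): free voice 2 | voices=[- - - -]
Op 7: note_on(78): voice 0 is free -> assigned | voices=[78 - - -]
Op 8: note_off(78): free voice 0 | voices=[- - - -]
Op 9: note_on(68): voice 0 is free -> assigned | voices=[68 - - -]
Op 10: note_on(79): voice 1 is free -> assigned | voices=[68 79 - -]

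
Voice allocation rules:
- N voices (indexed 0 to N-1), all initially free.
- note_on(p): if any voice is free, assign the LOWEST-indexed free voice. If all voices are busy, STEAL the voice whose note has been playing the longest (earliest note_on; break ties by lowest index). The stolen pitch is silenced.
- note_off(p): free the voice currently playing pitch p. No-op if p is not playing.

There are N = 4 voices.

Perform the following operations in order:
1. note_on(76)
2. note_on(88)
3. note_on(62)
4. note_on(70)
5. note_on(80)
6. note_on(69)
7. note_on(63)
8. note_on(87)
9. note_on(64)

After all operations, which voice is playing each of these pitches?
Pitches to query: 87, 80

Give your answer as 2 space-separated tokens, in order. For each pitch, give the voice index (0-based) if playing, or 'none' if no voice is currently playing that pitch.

Answer: 3 none

Derivation:
Op 1: note_on(76): voice 0 is free -> assigned | voices=[76 - - -]
Op 2: note_on(88): voice 1 is free -> assigned | voices=[76 88 - -]
Op 3: note_on(62): voice 2 is free -> assigned | voices=[76 88 62 -]
Op 4: note_on(70): voice 3 is free -> assigned | voices=[76 88 62 70]
Op 5: note_on(80): all voices busy, STEAL voice 0 (pitch 76, oldest) -> assign | voices=[80 88 62 70]
Op 6: note_on(69): all voices busy, STEAL voice 1 (pitch 88, oldest) -> assign | voices=[80 69 62 70]
Op 7: note_on(63): all voices busy, STEAL voice 2 (pitch 62, oldest) -> assign | voices=[80 69 63 70]
Op 8: note_on(87): all voices busy, STEAL voice 3 (pitch 70, oldest) -> assign | voices=[80 69 63 87]
Op 9: note_on(64): all voices busy, STEAL voice 0 (pitch 80, oldest) -> assign | voices=[64 69 63 87]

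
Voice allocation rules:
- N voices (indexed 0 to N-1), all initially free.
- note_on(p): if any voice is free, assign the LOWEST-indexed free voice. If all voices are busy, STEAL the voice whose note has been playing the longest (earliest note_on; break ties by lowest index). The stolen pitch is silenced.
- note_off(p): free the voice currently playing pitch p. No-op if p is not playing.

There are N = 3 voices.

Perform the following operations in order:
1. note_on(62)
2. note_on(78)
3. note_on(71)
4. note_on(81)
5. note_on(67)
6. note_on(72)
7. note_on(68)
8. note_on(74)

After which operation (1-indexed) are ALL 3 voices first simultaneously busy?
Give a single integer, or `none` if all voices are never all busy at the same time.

Answer: 3

Derivation:
Op 1: note_on(62): voice 0 is free -> assigned | voices=[62 - -]
Op 2: note_on(78): voice 1 is free -> assigned | voices=[62 78 -]
Op 3: note_on(71): voice 2 is free -> assigned | voices=[62 78 71]
Op 4: note_on(81): all voices busy, STEAL voice 0 (pitch 62, oldest) -> assign | voices=[81 78 71]
Op 5: note_on(67): all voices busy, STEAL voice 1 (pitch 78, oldest) -> assign | voices=[81 67 71]
Op 6: note_on(72): all voices busy, STEAL voice 2 (pitch 71, oldest) -> assign | voices=[81 67 72]
Op 7: note_on(68): all voices busy, STEAL voice 0 (pitch 81, oldest) -> assign | voices=[68 67 72]
Op 8: note_on(74): all voices busy, STEAL voice 1 (pitch 67, oldest) -> assign | voices=[68 74 72]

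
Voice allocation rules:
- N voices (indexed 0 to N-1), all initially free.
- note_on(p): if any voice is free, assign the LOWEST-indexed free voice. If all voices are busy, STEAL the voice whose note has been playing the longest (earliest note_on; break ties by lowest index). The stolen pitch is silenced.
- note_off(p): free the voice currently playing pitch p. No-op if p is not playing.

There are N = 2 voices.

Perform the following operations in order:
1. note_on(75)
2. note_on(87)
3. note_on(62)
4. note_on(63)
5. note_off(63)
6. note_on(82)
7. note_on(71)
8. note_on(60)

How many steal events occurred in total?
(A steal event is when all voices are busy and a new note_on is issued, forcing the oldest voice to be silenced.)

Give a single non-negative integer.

Answer: 4

Derivation:
Op 1: note_on(75): voice 0 is free -> assigned | voices=[75 -]
Op 2: note_on(87): voice 1 is free -> assigned | voices=[75 87]
Op 3: note_on(62): all voices busy, STEAL voice 0 (pitch 75, oldest) -> assign | voices=[62 87]
Op 4: note_on(63): all voices busy, STEAL voice 1 (pitch 87, oldest) -> assign | voices=[62 63]
Op 5: note_off(63): free voice 1 | voices=[62 -]
Op 6: note_on(82): voice 1 is free -> assigned | voices=[62 82]
Op 7: note_on(71): all voices busy, STEAL voice 0 (pitch 62, oldest) -> assign | voices=[71 82]
Op 8: note_on(60): all voices busy, STEAL voice 1 (pitch 82, oldest) -> assign | voices=[71 60]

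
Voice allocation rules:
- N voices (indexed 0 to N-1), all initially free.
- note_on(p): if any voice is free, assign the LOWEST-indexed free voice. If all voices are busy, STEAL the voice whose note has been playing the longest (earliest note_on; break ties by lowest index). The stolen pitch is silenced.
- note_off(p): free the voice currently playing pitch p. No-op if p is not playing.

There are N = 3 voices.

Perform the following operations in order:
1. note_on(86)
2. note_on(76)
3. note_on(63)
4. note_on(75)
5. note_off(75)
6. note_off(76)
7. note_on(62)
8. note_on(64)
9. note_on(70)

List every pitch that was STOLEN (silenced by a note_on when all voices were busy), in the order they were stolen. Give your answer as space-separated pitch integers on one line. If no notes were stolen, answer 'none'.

Op 1: note_on(86): voice 0 is free -> assigned | voices=[86 - -]
Op 2: note_on(76): voice 1 is free -> assigned | voices=[86 76 -]
Op 3: note_on(63): voice 2 is free -> assigned | voices=[86 76 63]
Op 4: note_on(75): all voices busy, STEAL voice 0 (pitch 86, oldest) -> assign | voices=[75 76 63]
Op 5: note_off(75): free voice 0 | voices=[- 76 63]
Op 6: note_off(76): free voice 1 | voices=[- - 63]
Op 7: note_on(62): voice 0 is free -> assigned | voices=[62 - 63]
Op 8: note_on(64): voice 1 is free -> assigned | voices=[62 64 63]
Op 9: note_on(70): all voices busy, STEAL voice 2 (pitch 63, oldest) -> assign | voices=[62 64 70]

Answer: 86 63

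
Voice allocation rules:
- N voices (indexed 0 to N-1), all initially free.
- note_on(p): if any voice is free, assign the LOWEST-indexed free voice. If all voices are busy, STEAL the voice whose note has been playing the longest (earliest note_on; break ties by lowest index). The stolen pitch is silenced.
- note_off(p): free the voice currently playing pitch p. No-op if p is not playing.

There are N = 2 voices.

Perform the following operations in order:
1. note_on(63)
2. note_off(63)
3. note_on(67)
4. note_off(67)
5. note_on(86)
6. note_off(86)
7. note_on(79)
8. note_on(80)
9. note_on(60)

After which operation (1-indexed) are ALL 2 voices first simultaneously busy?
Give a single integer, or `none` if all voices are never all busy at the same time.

Op 1: note_on(63): voice 0 is free -> assigned | voices=[63 -]
Op 2: note_off(63): free voice 0 | voices=[- -]
Op 3: note_on(67): voice 0 is free -> assigned | voices=[67 -]
Op 4: note_off(67): free voice 0 | voices=[- -]
Op 5: note_on(86): voice 0 is free -> assigned | voices=[86 -]
Op 6: note_off(86): free voice 0 | voices=[- -]
Op 7: note_on(79): voice 0 is free -> assigned | voices=[79 -]
Op 8: note_on(80): voice 1 is free -> assigned | voices=[79 80]
Op 9: note_on(60): all voices busy, STEAL voice 0 (pitch 79, oldest) -> assign | voices=[60 80]

Answer: 8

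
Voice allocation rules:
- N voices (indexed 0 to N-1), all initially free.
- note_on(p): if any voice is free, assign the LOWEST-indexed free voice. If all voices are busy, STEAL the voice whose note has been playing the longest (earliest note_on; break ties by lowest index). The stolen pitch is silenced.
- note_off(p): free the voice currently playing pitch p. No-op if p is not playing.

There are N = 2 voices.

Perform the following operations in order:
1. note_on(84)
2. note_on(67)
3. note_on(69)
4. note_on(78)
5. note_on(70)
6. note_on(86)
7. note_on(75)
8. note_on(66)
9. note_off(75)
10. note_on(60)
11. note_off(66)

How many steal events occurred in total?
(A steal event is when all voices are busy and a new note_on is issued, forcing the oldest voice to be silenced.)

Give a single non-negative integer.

Answer: 6

Derivation:
Op 1: note_on(84): voice 0 is free -> assigned | voices=[84 -]
Op 2: note_on(67): voice 1 is free -> assigned | voices=[84 67]
Op 3: note_on(69): all voices busy, STEAL voice 0 (pitch 84, oldest) -> assign | voices=[69 67]
Op 4: note_on(78): all voices busy, STEAL voice 1 (pitch 67, oldest) -> assign | voices=[69 78]
Op 5: note_on(70): all voices busy, STEAL voice 0 (pitch 69, oldest) -> assign | voices=[70 78]
Op 6: note_on(86): all voices busy, STEAL voice 1 (pitch 78, oldest) -> assign | voices=[70 86]
Op 7: note_on(75): all voices busy, STEAL voice 0 (pitch 70, oldest) -> assign | voices=[75 86]
Op 8: note_on(66): all voices busy, STEAL voice 1 (pitch 86, oldest) -> assign | voices=[75 66]
Op 9: note_off(75): free voice 0 | voices=[- 66]
Op 10: note_on(60): voice 0 is free -> assigned | voices=[60 66]
Op 11: note_off(66): free voice 1 | voices=[60 -]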